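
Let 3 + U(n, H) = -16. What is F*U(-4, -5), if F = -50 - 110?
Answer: 3040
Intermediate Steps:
U(n, H) = -19 (U(n, H) = -3 - 16 = -19)
F = -160
F*U(-4, -5) = -160*(-19) = 3040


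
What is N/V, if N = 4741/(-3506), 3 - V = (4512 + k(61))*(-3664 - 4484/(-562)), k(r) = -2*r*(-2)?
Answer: -1332221/17130454118870 ≈ -7.7769e-8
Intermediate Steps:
k(r) = 4*r
V = 4886039395/281 (V = 3 - (4512 + 4*61)*(-3664 - 4484/(-562)) = 3 - (4512 + 244)*(-3664 - 4484*(-1/562)) = 3 - 4756*(-3664 + 2242/281) = 3 - 4756*(-1027342)/281 = 3 - 1*(-4886038552/281) = 3 + 4886038552/281 = 4886039395/281 ≈ 1.7388e+7)
N = -4741/3506 (N = 4741*(-1/3506) = -4741/3506 ≈ -1.3523)
N/V = -4741/(3506*4886039395/281) = -4741/3506*281/4886039395 = -1332221/17130454118870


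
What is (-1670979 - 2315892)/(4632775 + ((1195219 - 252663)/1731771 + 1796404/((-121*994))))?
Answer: -415206750330720117/482471962912864355 ≈ -0.86058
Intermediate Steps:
(-1670979 - 2315892)/(4632775 + ((1195219 - 252663)/1731771 + 1796404/((-121*994)))) = -3986871/(4632775 + (942556*(1/1731771) + 1796404/(-120274))) = -3986871/(4632775 + (942556/1731771 + 1796404*(-1/120274))) = -3986871/(4632775 + (942556/1731771 - 898202/60137)) = -3986871/(4632775 - 1498797685570/104143512627) = -3986871/482471962912864355/104143512627 = -3986871*104143512627/482471962912864355 = -415206750330720117/482471962912864355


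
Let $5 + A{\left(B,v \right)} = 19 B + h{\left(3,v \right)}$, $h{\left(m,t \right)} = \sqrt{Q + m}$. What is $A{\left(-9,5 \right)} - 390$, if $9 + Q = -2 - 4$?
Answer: $-566 + 2 i \sqrt{3} \approx -566.0 + 3.4641 i$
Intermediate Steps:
$Q = -15$ ($Q = -9 - 6 = -15$)
$h{\left(m,t \right)} = \sqrt{-15 + m}$
$A{\left(B,v \right)} = -5 + 19 B + 2 i \sqrt{3}$ ($A{\left(B,v \right)} = -5 + \left(19 B + \sqrt{-15 + 3}\right) = -5 + \left(19 B + \sqrt{-12}\right) = -5 + \left(19 B + 2 i \sqrt{3}\right) = -5 + 19 B + 2 i \sqrt{3}$)
$A{\left(-9,5 \right)} - 390 = \left(-5 + 19 \left(-9\right) + 2 i \sqrt{3}\right) - 390 = \left(-5 - 171 + 2 i \sqrt{3}\right) - 390 = \left(-176 + 2 i \sqrt{3}\right) - 390 = -566 + 2 i \sqrt{3}$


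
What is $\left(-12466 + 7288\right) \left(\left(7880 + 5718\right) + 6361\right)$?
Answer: $-103347702$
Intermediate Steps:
$\left(-12466 + 7288\right) \left(\left(7880 + 5718\right) + 6361\right) = - 5178 \left(13598 + 6361\right) = \left(-5178\right) 19959 = -103347702$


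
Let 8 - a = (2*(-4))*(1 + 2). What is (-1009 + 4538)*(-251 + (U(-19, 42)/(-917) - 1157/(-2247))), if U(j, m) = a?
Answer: -37176659864/42051 ≈ -8.8409e+5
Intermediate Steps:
a = 32 (a = 8 - 2*(-4)*(1 + 2) = 8 - (-8)*3 = 8 - 1*(-24) = 8 + 24 = 32)
U(j, m) = 32
(-1009 + 4538)*(-251 + (U(-19, 42)/(-917) - 1157/(-2247))) = (-1009 + 4538)*(-251 + (32/(-917) - 1157/(-2247))) = 3529*(-251 + (32*(-1/917) - 1157*(-1/2247))) = 3529*(-251 + (-32/917 + 1157/2247)) = 3529*(-251 + 20185/42051) = 3529*(-10534616/42051) = -37176659864/42051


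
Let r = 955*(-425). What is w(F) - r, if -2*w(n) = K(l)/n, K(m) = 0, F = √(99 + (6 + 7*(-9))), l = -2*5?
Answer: 405875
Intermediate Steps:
l = -10
F = √42 (F = √(99 + (6 - 63)) = √(99 - 57) = √42 ≈ 6.4807)
r = -405875
w(n) = 0 (w(n) = -0/n = -½*0 = 0)
w(F) - r = 0 - 1*(-405875) = 0 + 405875 = 405875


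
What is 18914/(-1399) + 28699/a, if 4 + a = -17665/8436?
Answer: -339676914662/71921191 ≈ -4722.9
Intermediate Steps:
a = -51409/8436 (a = -4 - 17665/8436 = -51409/8436 ≈ -6.0940)
18914/(-1399) + 28699/a = 18914/(-1399) + 28699/(-51409/8436) = 18914*(-1/1399) + 28699*(-8436/51409) = -18914/1399 - 242104764/51409 = -339676914662/71921191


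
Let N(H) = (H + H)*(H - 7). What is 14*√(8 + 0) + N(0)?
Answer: 28*√2 ≈ 39.598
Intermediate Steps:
N(H) = 2*H*(-7 + H) (N(H) = (2*H)*(-7 + H) = 2*H*(-7 + H))
14*√(8 + 0) + N(0) = 14*√(8 + 0) + 2*0*(-7 + 0) = 14*√8 + 2*0*(-7) = 14*(2*√2) + 0 = 28*√2 + 0 = 28*√2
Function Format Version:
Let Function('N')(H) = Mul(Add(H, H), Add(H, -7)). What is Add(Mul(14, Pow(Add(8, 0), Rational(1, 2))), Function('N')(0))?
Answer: Mul(28, Pow(2, Rational(1, 2))) ≈ 39.598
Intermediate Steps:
Function('N')(H) = Mul(2, H, Add(-7, H)) (Function('N')(H) = Mul(Mul(2, H), Add(-7, H)) = Mul(2, H, Add(-7, H)))
Add(Mul(14, Pow(Add(8, 0), Rational(1, 2))), Function('N')(0)) = Add(Mul(14, Pow(Add(8, 0), Rational(1, 2))), Mul(2, 0, Add(-7, 0))) = Add(Mul(14, Pow(8, Rational(1, 2))), Mul(2, 0, -7)) = Add(Mul(14, Mul(2, Pow(2, Rational(1, 2)))), 0) = Add(Mul(28, Pow(2, Rational(1, 2))), 0) = Mul(28, Pow(2, Rational(1, 2)))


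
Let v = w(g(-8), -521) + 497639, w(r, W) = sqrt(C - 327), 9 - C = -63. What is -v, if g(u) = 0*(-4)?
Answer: -497639 - I*sqrt(255) ≈ -4.9764e+5 - 15.969*I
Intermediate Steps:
C = 72 (C = 9 - 1*(-63) = 9 + 63 = 72)
g(u) = 0
w(r, W) = I*sqrt(255) (w(r, W) = sqrt(72 - 327) = sqrt(-255) = I*sqrt(255))
v = 497639 + I*sqrt(255) (v = I*sqrt(255) + 497639 = 497639 + I*sqrt(255) ≈ 4.9764e+5 + 15.969*I)
-v = -(497639 + I*sqrt(255)) = -497639 - I*sqrt(255)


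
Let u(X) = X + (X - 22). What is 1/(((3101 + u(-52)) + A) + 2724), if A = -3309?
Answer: 1/2390 ≈ 0.00041841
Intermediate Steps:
u(X) = -22 + 2*X (u(X) = X + (-22 + X) = -22 + 2*X)
1/(((3101 + u(-52)) + A) + 2724) = 1/(((3101 + (-22 + 2*(-52))) - 3309) + 2724) = 1/(((3101 + (-22 - 104)) - 3309) + 2724) = 1/(((3101 - 126) - 3309) + 2724) = 1/((2975 - 3309) + 2724) = 1/(-334 + 2724) = 1/2390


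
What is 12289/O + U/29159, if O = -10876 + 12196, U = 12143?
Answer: 374363711/38489880 ≈ 9.7263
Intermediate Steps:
O = 1320
12289/O + U/29159 = 12289/1320 + 12143/29159 = 374363711/38489880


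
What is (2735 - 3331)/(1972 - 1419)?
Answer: -596/553 ≈ -1.0778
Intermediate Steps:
(2735 - 3331)/(1972 - 1419) = -596/553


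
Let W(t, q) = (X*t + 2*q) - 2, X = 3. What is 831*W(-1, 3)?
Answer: 831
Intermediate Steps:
W(t, q) = -2 + 2*q + 3*t (W(t, q) = (3*t + 2*q) - 2 = (2*q + 3*t) - 2 = -2 + 2*q + 3*t)
831*W(-1, 3) = 831*(-2 + 2*3 + 3*(-1)) = 831*(-2 + 6 - 3) = 831*1 = 831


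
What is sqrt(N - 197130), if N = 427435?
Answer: sqrt(230305) ≈ 479.90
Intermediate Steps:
sqrt(N - 197130) = sqrt(427435 - 197130) = sqrt(230305)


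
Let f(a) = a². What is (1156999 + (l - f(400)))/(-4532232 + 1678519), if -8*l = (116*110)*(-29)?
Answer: -1043254/2853713 ≈ -0.36558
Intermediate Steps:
l = 46255 (l = -116*110*(-29)/8 = -1595*(-29) = -⅛*(-370040) = 46255)
(1156999 + (l - f(400)))/(-4532232 + 1678519) = (1156999 + (46255 - 1*400²))/(-4532232 + 1678519) = (1156999 + (46255 - 1*160000))/(-2853713) = (1156999 + (46255 - 160000))*(-1/2853713) = (1156999 - 113745)*(-1/2853713) = 1043254*(-1/2853713) = -1043254/2853713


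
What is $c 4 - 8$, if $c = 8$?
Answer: $24$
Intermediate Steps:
$c 4 - 8 = 8 \cdot 4 - 8 = 32 - 8 = 24$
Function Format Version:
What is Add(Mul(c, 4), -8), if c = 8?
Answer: 24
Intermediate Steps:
Add(Mul(c, 4), -8) = Add(Mul(8, 4), -8) = Add(32, -8) = 24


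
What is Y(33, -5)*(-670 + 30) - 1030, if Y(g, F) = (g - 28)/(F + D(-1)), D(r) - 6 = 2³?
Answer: -12470/9 ≈ -1385.6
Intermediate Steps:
D(r) = 14 (D(r) = 6 + 2³ = 6 + 8 = 14)
Y(g, F) = (-28 + g)/(14 + F) (Y(g, F) = (g - 28)/(F + 14) = (-28 + g)/(14 + F))
Y(33, -5)*(-670 + 30) - 1030 = ((-28 + 33)/(14 - 5))*(-670 + 30) - 1030 = (5/9)*(-640) - 1030 = -3200/9 - 1030 = -12470/9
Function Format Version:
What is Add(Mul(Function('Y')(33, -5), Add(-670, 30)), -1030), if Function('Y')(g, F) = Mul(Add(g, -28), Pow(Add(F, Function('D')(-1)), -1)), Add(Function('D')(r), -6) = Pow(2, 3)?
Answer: Rational(-12470, 9) ≈ -1385.6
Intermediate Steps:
Function('D')(r) = 14 (Function('D')(r) = Add(6, Pow(2, 3)) = Add(6, 8) = 14)
Function('Y')(g, F) = Mul(Pow(Add(14, F), -1), Add(-28, g)) (Function('Y')(g, F) = Mul(Add(g, -28), Pow(Add(F, 14), -1)) = Mul(Add(-28, g), Pow(Add(14, F), -1)) = Mul(Pow(Add(14, F), -1), Add(-28, g)))
Add(Mul(Function('Y')(33, -5), Add(-670, 30)), -1030) = Add(Mul(Mul(Pow(Add(14, -5), -1), Add(-28, 33)), Add(-670, 30)), -1030) = Add(Mul(Mul(Pow(9, -1), 5), -640), -1030) = Add(Mul(Mul(Rational(1, 9), 5), -640), -1030) = Add(Mul(Rational(5, 9), -640), -1030) = Add(Rational(-3200, 9), -1030) = Rational(-12470, 9)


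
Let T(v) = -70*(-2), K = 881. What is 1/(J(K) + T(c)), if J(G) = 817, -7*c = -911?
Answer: 1/957 ≈ 0.0010449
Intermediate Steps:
c = 911/7 (c = -1/7*(-911) = 911/7 ≈ 130.14)
T(v) = 140
1/(J(K) + T(c)) = 1/(817 + 140) = 1/957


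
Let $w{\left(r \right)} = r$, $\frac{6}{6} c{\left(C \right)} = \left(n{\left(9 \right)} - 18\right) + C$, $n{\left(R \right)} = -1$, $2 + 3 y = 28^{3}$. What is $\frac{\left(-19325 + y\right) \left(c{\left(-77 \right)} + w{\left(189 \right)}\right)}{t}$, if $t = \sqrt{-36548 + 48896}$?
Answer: $- \frac{1116775 \sqrt{7}}{294} \approx -10050.0$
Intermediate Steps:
$y = \frac{21950}{3}$ ($y = - \frac{2}{3} + \frac{28^{3}}{3} = - \frac{2}{3} + \frac{1}{3} \cdot 21952 = - \frac{2}{3} + \frac{21952}{3} = \frac{21950}{3} \approx 7316.7$)
$c{\left(C \right)} = -19 + C$ ($c{\left(C \right)} = \left(-1 - 18\right) + C = -19 + C$)
$t = 42 \sqrt{7}$ ($t = \sqrt{12348} = 42 \sqrt{7} \approx 111.12$)
$\frac{\left(-19325 + y\right) \left(c{\left(-77 \right)} + w{\left(189 \right)}\right)}{t} = \frac{\left(-19325 + \frac{21950}{3}\right) \left(\left(-19 - 77\right) + 189\right)}{42 \sqrt{7}} = - \frac{36025 \left(-96 + 189\right)}{3} \frac{\sqrt{7}}{294} = \left(- \frac{36025}{3}\right) 93 \frac{\sqrt{7}}{294} = - 1116775 \frac{\sqrt{7}}{294} = - \frac{1116775 \sqrt{7}}{294}$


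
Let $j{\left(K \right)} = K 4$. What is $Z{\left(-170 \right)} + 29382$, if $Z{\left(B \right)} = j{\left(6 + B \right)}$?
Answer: $28726$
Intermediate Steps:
$j{\left(K \right)} = 4 K$
$Z{\left(B \right)} = 24 + 4 B$ ($Z{\left(B \right)} = 4 \left(6 + B\right) = 24 + 4 B$)
$Z{\left(-170 \right)} + 29382 = \left(24 + 4 \left(-170\right)\right) + 29382 = \left(24 - 680\right) + 29382 = -656 + 29382 = 28726$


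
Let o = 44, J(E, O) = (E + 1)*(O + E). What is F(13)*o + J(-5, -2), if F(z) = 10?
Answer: 468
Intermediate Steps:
J(E, O) = (1 + E)*(E + O)
F(13)*o + J(-5, -2) = 10*44 + (-5 - 2 + (-5)² - 5*(-2)) = 440 + (-5 - 2 + 25 + 10) = 440 + 28 = 468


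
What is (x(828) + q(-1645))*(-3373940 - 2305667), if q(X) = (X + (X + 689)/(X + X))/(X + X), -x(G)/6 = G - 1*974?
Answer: -26942132192050629/5412050 ≈ -4.9782e+9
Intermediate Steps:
x(G) = 5844 - 6*G (x(G) = -6*(G - 1*974) = -6*(G - 974) = -6*(-974 + G) = 5844 - 6*G)
q(X) = (X + (689 + X)/(2*X))/(2*X) (q(X) = (X + (689 + X)/((2*X)))/((2*X)) = (X + (689 + X)*(1/(2*X)))*(1/(2*X)) = (X + (689 + X)/(2*X))*(1/(2*X)) = (X + (689 + X)/(2*X))/(2*X))
(x(828) + q(-1645))*(-3373940 - 2305667) = ((5844 - 6*828) + (1/4)*(689 - 1645 + 2*(-1645)**2)/(-1645)**2)*(-3373940 - 2305667) = ((5844 - 4968) + (1/4)*(1/2706025)*(689 - 1645 + 2*2706025))*(-5679607) = (876 + (1/4)*(1/2706025)*(689 - 1645 + 5412050))*(-5679607) = (876 + (1/4)*(1/2706025)*5411094)*(-5679607) = (876 + 2705547/5412050)*(-5679607) = (4743661347/5412050)*(-5679607) = -26942132192050629/5412050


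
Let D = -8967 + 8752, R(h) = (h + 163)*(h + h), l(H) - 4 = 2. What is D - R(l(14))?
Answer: -2243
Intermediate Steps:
l(H) = 6 (l(H) = 4 + 2 = 6)
R(h) = 2*h*(163 + h) (R(h) = (163 + h)*(2*h) = 2*h*(163 + h))
D = -215
D - R(l(14)) = -215 - 2*6*(163 + 6) = -215 - 2*6*169 = -215 - 1*2028 = -215 - 2028 = -2243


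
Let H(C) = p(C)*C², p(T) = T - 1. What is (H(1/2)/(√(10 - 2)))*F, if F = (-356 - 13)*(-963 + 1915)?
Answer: 43911*√2/4 ≈ 15525.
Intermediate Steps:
p(T) = -1 + T
H(C) = C²*(-1 + C) (H(C) = (-1 + C)*C² = C²*(-1 + C))
F = -351288 (F = -369*952 = -351288)
(H(1/2)/(√(10 - 2)))*F = (((1/2)²*(-1 + 1/2))/(√(10 - 2)))*(-351288) = (((½)²*(-1 + ½))/(√8))*(-351288) = (((¼)*(-½))/((2*√2)))*(-351288) = -√2/32*(-351288) = 43911*√2/4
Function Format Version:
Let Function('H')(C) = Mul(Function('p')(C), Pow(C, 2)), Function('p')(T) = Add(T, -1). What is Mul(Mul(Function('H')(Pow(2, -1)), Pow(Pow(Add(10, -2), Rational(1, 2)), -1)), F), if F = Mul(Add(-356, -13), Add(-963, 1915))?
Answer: Mul(Rational(43911, 4), Pow(2, Rational(1, 2))) ≈ 15525.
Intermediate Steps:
Function('p')(T) = Add(-1, T)
Function('H')(C) = Mul(Pow(C, 2), Add(-1, C)) (Function('H')(C) = Mul(Add(-1, C), Pow(C, 2)) = Mul(Pow(C, 2), Add(-1, C)))
F = -351288 (F = Mul(-369, 952) = -351288)
Mul(Mul(Function('H')(Pow(2, -1)), Pow(Pow(Add(10, -2), Rational(1, 2)), -1)), F) = Mul(Mul(Mul(Pow(Pow(2, -1), 2), Add(-1, Pow(2, -1))), Pow(Pow(Add(10, -2), Rational(1, 2)), -1)), -351288) = Mul(Mul(Mul(Pow(Rational(1, 2), 2), Add(-1, Rational(1, 2))), Pow(Pow(8, Rational(1, 2)), -1)), -351288) = Mul(Mul(Mul(Rational(1, 4), Rational(-1, 2)), Pow(Mul(2, Pow(2, Rational(1, 2))), -1)), -351288) = Mul(Mul(Rational(-1, 8), Mul(Rational(1, 4), Pow(2, Rational(1, 2)))), -351288) = Mul(Mul(Rational(-1, 32), Pow(2, Rational(1, 2))), -351288) = Mul(Rational(43911, 4), Pow(2, Rational(1, 2)))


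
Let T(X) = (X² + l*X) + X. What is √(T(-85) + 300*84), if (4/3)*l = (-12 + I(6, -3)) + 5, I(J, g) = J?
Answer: √129615/2 ≈ 180.01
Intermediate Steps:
l = -¾ (l = 3*((-12 + 6) + 5)/4 = 3*(-6 + 5)/4 = (¾)*(-1) = -¾ ≈ -0.75000)
T(X) = X² + X/4 (T(X) = (X² - 3*X/4) + X = X² + X/4)
√(T(-85) + 300*84) = √(-85*(¼ - 85) + 300*84) = √(-85*(-339/4) + 25200) = √(28815/4 + 25200) = √(129615/4) = √129615/2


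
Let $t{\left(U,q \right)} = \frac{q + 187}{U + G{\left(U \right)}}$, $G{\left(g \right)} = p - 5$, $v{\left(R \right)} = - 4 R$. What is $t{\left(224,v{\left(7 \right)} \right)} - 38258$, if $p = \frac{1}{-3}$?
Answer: $- \frac{25096771}{656} \approx -38257.0$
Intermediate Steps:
$p = - \frac{1}{3} \approx -0.33333$
$G{\left(g \right)} = - \frac{16}{3}$ ($G{\left(g \right)} = - \frac{1}{3} - 5 = - \frac{16}{3}$)
$t{\left(U,q \right)} = \frac{187 + q}{- \frac{16}{3} + U}$ ($t{\left(U,q \right)} = \frac{q + 187}{U - \frac{16}{3}} = \frac{187 + q}{- \frac{16}{3} + U}$)
$t{\left(224,v{\left(7 \right)} \right)} - 38258 = \frac{3 \left(187 - 28\right)}{-16 + 3 \cdot 224} - 38258 = \frac{3 \left(187 - 28\right)}{-16 + 672} - 38258 = 3 \cdot \frac{1}{656} \cdot 159 - 38258 = \frac{477}{656} - 38258 = - \frac{25096771}{656}$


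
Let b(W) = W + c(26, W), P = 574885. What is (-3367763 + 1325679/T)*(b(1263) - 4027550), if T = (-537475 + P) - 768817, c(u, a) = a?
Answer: 9914466318797697280/731407 ≈ 1.3555e+13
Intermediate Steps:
T = -731407 (T = (-537475 + 574885) - 768817 = 37410 - 768817 = -731407)
b(W) = 2*W (b(W) = W + W = 2*W)
(-3367763 + 1325679/T)*(b(1263) - 4027550) = (-3367763 + 1325679/(-731407))*(2*1263 - 4027550) = (-3367763 + 1325679*(-1/731407))*(2526 - 4027550) = (-3367763 - 1325679/731407)*(-4025024) = -2463206758220/731407*(-4025024) = 9914466318797697280/731407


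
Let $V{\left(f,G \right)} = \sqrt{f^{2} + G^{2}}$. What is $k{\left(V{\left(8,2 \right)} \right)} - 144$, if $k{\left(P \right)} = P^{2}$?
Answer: $-76$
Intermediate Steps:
$V{\left(f,G \right)} = \sqrt{G^{2} + f^{2}}$
$k{\left(V{\left(8,2 \right)} \right)} - 144 = \left(\sqrt{2^{2} + 8^{2}}\right)^{2} - 144 = \left(\sqrt{4 + 64}\right)^{2} - 144 = \left(\sqrt{68}\right)^{2} - 144 = \left(2 \sqrt{17}\right)^{2} - 144 = 68 - 144 = -76$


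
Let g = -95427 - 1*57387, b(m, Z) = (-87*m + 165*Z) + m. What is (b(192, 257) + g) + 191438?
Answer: 64517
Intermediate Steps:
b(m, Z) = -86*m + 165*Z
g = -152814 (g = -95427 - 57387 = -152814)
(b(192, 257) + g) + 191438 = ((-86*192 + 165*257) - 152814) + 191438 = ((-16512 + 42405) - 152814) + 191438 = (25893 - 152814) + 191438 = -126921 + 191438 = 64517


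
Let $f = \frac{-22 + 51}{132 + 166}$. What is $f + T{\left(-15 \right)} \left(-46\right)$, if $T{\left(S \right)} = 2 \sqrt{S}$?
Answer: $\frac{29}{298} - 92 i \sqrt{15} \approx 0.097315 - 356.31 i$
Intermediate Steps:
$f = \frac{29}{298} \approx 0.097315$
$f + T{\left(-15 \right)} \left(-46\right) = \frac{29}{298} + 2 \sqrt{-15} \left(-46\right) = \frac{29}{298} + 2 i \sqrt{15} \left(-46\right) = \frac{29}{298} - 92 i \sqrt{15}$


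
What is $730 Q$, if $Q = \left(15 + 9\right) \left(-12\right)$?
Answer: $-210240$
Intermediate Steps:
$Q = -288$ ($Q = 24 \left(-12\right) = -288$)
$730 Q = 730 \left(-288\right) = -210240$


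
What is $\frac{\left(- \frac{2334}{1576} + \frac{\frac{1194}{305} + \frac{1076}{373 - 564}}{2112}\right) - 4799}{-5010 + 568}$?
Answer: $\frac{58176578592691}{53832172278720} \approx 1.0807$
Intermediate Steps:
$\frac{\left(- \frac{2334}{1576} + \frac{\frac{1194}{305} + \frac{1076}{373 - 564}}{2112}\right) - 4799}{-5010 + 568} = \frac{\left(\left(-2334\right) \frac{1}{1576} + \left(1194 \cdot \frac{1}{305} + \frac{1076}{373 - 564}\right) \frac{1}{2112}\right) - 4799}{-4442} = \left(\left(- \frac{1167}{788} + \left(\frac{1194}{305} + \frac{1076}{-191}\right) \frac{1}{2112}\right) - 4799\right) \left(- \frac{1}{4442}\right) = \left(\left(- \frac{1167}{788} + \left(\frac{1194}{305} + 1076 \left(- \frac{1}{191}\right)\right) \frac{1}{2112}\right) - 4799\right) \left(- \frac{1}{4442}\right) = \left(\left(- \frac{1167}{788} + \left(\frac{1194}{305} - \frac{1076}{191}\right) \frac{1}{2112}\right) - 4799\right) \left(- \frac{1}{4442}\right) = \left(\left(- \frac{1167}{788} - \frac{50063}{61517280}\right) - 4799\right) \left(- \frac{1}{4442}\right) = \left(- \frac{17957528851}{12118904160} - 4799\right) \left(- \frac{1}{4442}\right) = \left(- \frac{58176578592691}{12118904160}\right) \left(- \frac{1}{4442}\right) = \frac{58176578592691}{53832172278720}$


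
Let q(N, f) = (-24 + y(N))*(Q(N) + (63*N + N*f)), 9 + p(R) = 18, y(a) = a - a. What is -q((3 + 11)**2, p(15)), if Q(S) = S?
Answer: 343392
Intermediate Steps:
y(a) = 0
p(R) = 9 (p(R) = -9 + 18 = 9)
q(N, f) = -1536*N - 24*N*f (q(N, f) = (-24 + 0)*(N + (63*N + N*f)) = -24*(64*N + N*f) = -1536*N - 24*N*f)
-q((3 + 11)**2, p(15)) = -24*(3 + 11)**2*(-64 - 1*9) = -24*14**2*(-64 - 9) = -24*196*(-73) = -1*(-343392) = 343392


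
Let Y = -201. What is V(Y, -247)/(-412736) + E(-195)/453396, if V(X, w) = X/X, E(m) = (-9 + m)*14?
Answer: -98268951/15594404288 ≈ -0.0063016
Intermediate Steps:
E(m) = -126 + 14*m
V(X, w) = 1
V(Y, -247)/(-412736) + E(-195)/453396 = 1/(-412736) + (-126 + 14*(-195))/453396 = 1*(-1/412736) + (-126 - 2730)*(1/453396) = -1/412736 - 2856*1/453396 = -1/412736 - 238/37783 = -98268951/15594404288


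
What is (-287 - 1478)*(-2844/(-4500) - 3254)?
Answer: 143554863/25 ≈ 5.7422e+6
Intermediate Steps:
(-287 - 1478)*(-2844/(-4500) - 3254) = -1765*(-2844*(-1/4500) - 3254) = -1765*(79/125 - 3254) = -1765*(-406671/125) = 143554863/25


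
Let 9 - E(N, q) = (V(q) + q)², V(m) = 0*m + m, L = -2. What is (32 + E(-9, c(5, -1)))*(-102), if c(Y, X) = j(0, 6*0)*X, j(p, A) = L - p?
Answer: -2550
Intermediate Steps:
j(p, A) = -2 - p
c(Y, X) = -2*X (c(Y, X) = (-2 - 1*0)*X = (-2 + 0)*X = -2*X)
V(m) = m (V(m) = 0 + m = m)
E(N, q) = 9 - 4*q² (E(N, q) = 9 - (q + q)² = 9 - (2*q)² = 9 - 4*q²)
(32 + E(-9, c(5, -1)))*(-102) = (32 + (9 - 4*(-2*(-1))²))*(-102) = (32 + (9 - 4*2²))*(-102) = (32 + (9 - 4*4))*(-102) = (32 + (9 - 16))*(-102) = (32 - 7)*(-102) = 25*(-102) = -2550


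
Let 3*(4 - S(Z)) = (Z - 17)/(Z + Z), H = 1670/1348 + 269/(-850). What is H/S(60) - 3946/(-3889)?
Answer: 194899475378/155626365785 ≈ 1.2524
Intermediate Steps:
H = 132111/143225 (H = 1670*(1/1348) + 269*(-1/850) = 835/674 - 269/850 = 132111/143225 ≈ 0.92240)
S(Z) = 4 - (-17 + Z)/(6*Z) (S(Z) = 4 - (Z - 17)/(3*(Z + Z)) = 4 - (-17 + Z)/(3*(2*Z)) = 4 - (-17 + Z)*1/(2*Z)/3 = 4 - (-17 + Z)/(6*Z))
H/S(60) - 3946/(-3889) = 132111/(143225*(((⅙)*(17 + 23*60)/60))) - 3946/(-3889) = 132111/(143225*(((⅙)*(1/60)*(17 + 1380)))) - 3946*(-1/3889) = 132111/(143225*(((⅙)*(1/60)*1397))) + 3946/3889 = 132111/(143225*(1397/360)) + 3946/3889 = (132111/143225)*(360/1397) + 3946/3889 = 9511992/40017065 + 3946/3889 = 194899475378/155626365785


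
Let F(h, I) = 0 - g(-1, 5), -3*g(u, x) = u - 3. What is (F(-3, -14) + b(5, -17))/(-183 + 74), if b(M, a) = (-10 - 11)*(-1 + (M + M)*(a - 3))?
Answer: -12659/327 ≈ -38.713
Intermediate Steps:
g(u, x) = 1 - u/3 (g(u, x) = -(u - 3)/3 = -(-3 + u)/3 = 1 - u/3)
b(M, a) = 21 - 42*M*(-3 + a) (b(M, a) = -21*(-1 + (2*M)*(-3 + a)) = -21*(-1 + 2*M*(-3 + a)) = 21 - 42*M*(-3 + a))
F(h, I) = -4/3 (F(h, I) = 0 - (1 - ⅓*(-1)) = 0 - (1 + ⅓) = 0 - 1*4/3 = 0 - 4/3 = -4/3)
(F(-3, -14) + b(5, -17))/(-183 + 74) = (-4/3 + (21 + 126*5 - 42*5*(-17)))/(-183 + 74) = (-4/3 + (21 + 630 + 3570))/(-109) = (-4/3 + 4221)*(-1/109) = (12659/3)*(-1/109) = -12659/327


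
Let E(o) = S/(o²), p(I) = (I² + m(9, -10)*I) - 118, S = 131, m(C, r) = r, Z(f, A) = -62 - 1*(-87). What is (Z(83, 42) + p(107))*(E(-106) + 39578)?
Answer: 2287084586077/5618 ≈ 4.0710e+8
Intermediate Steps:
Z(f, A) = 25 (Z(f, A) = -62 + 87 = 25)
p(I) = -118 + I² - 10*I (p(I) = (I² - 10*I) - 118 = -118 + I² - 10*I)
E(o) = 131/o² (E(o) = 131/(o²) = 131/o²)
(Z(83, 42) + p(107))*(E(-106) + 39578) = (25 + (-118 + 107² - 10*107))*(131/(-106)² + 39578) = (25 + (-118 + 11449 - 1070))*(131*(1/11236) + 39578) = (25 + 10261)*(131/11236 + 39578) = 10286*(444698539/11236) = 2287084586077/5618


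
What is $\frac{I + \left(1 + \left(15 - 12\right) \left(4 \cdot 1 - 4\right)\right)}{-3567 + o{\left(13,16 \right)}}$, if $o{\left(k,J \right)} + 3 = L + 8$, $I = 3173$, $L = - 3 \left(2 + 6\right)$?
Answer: $- \frac{1587}{1793} \approx -0.88511$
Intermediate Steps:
$L = -24$ ($L = \left(-3\right) 8 = -24$)
$o{\left(k,J \right)} = -19$ ($o{\left(k,J \right)} = -3 + \left(-24 + 8\right) = -3 - 16 = -19$)
$\frac{I + \left(1 + \left(15 - 12\right) \left(4 \cdot 1 - 4\right)\right)}{-3567 + o{\left(13,16 \right)}} = \frac{3173 + \left(1 + \left(15 - 12\right) \left(4 \cdot 1 - 4\right)\right)}{-3567 - 19} = \frac{3173 + \left(1 + 3 \left(4 - 4\right)\right)}{-3586} = \left(3173 + \left(1 + 3 \cdot 0\right)\right) \left(- \frac{1}{3586}\right) = \left(3173 + \left(1 + 0\right)\right) \left(- \frac{1}{3586}\right) = \left(3173 + 1\right) \left(- \frac{1}{3586}\right) = 3174 \left(- \frac{1}{3586}\right) = - \frac{1587}{1793}$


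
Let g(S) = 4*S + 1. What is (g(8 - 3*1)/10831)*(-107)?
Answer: -2247/10831 ≈ -0.20746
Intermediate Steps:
g(S) = 1 + 4*S
(g(8 - 3*1)/10831)*(-107) = ((1 + 4*(8 - 3*1))/10831)*(-107) = ((1 + 4*(8 - 3))*(1/10831))*(-107) = ((1 + 4*5)*(1/10831))*(-107) = ((1 + 20)*(1/10831))*(-107) = (21*(1/10831))*(-107) = (21/10831)*(-107) = -2247/10831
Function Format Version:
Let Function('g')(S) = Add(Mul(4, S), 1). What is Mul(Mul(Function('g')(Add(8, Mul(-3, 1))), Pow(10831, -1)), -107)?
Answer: Rational(-2247, 10831) ≈ -0.20746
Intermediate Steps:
Function('g')(S) = Add(1, Mul(4, S))
Mul(Mul(Function('g')(Add(8, Mul(-3, 1))), Pow(10831, -1)), -107) = Mul(Mul(Add(1, Mul(4, Add(8, Mul(-3, 1)))), Pow(10831, -1)), -107) = Mul(Mul(Add(1, Mul(4, Add(8, -3))), Rational(1, 10831)), -107) = Mul(Mul(Add(1, Mul(4, 5)), Rational(1, 10831)), -107) = Mul(Mul(Add(1, 20), Rational(1, 10831)), -107) = Mul(Mul(21, Rational(1, 10831)), -107) = Mul(Rational(21, 10831), -107) = Rational(-2247, 10831)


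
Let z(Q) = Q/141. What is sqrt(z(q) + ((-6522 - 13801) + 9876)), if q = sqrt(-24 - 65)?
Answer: sqrt(-207696807 + 141*I*sqrt(89))/141 ≈ 0.0003273 + 102.21*I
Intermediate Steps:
q = I*sqrt(89) (q = sqrt(-89) = I*sqrt(89) ≈ 9.434*I)
z(Q) = Q/141 (z(Q) = Q*(1/141) = Q/141)
sqrt(z(q) + ((-6522 - 13801) + 9876)) = sqrt((I*sqrt(89))/141 + ((-6522 - 13801) + 9876)) = sqrt(I*sqrt(89)/141 + (-20323 + 9876)) = sqrt(I*sqrt(89)/141 - 10447) = sqrt(-10447 + I*sqrt(89)/141)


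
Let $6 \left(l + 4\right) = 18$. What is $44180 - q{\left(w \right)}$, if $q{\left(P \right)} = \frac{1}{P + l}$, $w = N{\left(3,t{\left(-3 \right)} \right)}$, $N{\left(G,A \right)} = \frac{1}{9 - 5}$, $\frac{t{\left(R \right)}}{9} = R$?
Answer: $\frac{132544}{3} \approx 44181.0$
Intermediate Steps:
$t{\left(R \right)} = 9 R$
$N{\left(G,A \right)} = \frac{1}{4}$
$w = \frac{1}{4} \approx 0.25$
$l = -1$ ($l = -4 + \frac{1}{6} \cdot 18 = -4 + 3 = -1$)
$q{\left(P \right)} = \frac{1}{-1 + P}$ ($q{\left(P \right)} = \frac{1}{P - 1} = \frac{1}{-1 + P}$)
$44180 - q{\left(w \right)} = 44180 - \frac{1}{-1 + \frac{1}{4}} = 44180 - \frac{1}{- \frac{3}{4}} = 44180 - - \frac{4}{3} = 44180 + \frac{4}{3} = \frac{132544}{3}$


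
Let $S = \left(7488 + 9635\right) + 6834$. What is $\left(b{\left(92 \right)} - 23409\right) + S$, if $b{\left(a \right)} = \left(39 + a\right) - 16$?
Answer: $663$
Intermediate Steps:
$b{\left(a \right)} = 23 + a$
$S = 23957$ ($S = 17123 + 6834 = 23957$)
$\left(b{\left(92 \right)} - 23409\right) + S = \left(\left(23 + 92\right) - 23409\right) + 23957 = \left(115 - 23409\right) + 23957 = -23294 + 23957 = 663$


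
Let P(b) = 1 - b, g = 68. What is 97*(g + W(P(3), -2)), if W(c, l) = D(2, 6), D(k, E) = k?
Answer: 6790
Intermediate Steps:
W(c, l) = 2
97*(g + W(P(3), -2)) = 97*(68 + 2) = 97*70 = 6790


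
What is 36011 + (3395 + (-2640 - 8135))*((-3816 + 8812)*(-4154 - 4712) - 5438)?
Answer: 326933844131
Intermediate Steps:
36011 + (3395 + (-2640 - 8135))*((-3816 + 8812)*(-4154 - 4712) - 5438) = 36011 + (3395 - 10775)*(4996*(-8866) - 5438) = 36011 - 7380*(-44294536 - 5438) = 36011 - 7380*(-44299974) = 36011 + 326933808120 = 326933844131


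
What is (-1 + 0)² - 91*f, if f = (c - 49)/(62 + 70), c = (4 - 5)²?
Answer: 375/11 ≈ 34.091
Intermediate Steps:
c = 1 (c = (-1)² = 1)
f = -4/11 (f = (1 - 49)/(62 + 70) = -48/132 = -48*1/132 = -4/11 ≈ -0.36364)
(-1 + 0)² - 91*f = (-1 + 0)² - 91*(-4/11) = (-1)² + 364/11 = 1 + 364/11 = 375/11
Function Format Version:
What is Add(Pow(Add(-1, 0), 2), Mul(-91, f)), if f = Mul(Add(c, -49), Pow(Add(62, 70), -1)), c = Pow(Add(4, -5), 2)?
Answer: Rational(375, 11) ≈ 34.091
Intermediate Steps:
c = 1 (c = Pow(-1, 2) = 1)
f = Rational(-4, 11) (f = Mul(Add(1, -49), Pow(Add(62, 70), -1)) = Mul(-48, Pow(132, -1)) = Mul(-48, Rational(1, 132)) = Rational(-4, 11) ≈ -0.36364)
Add(Pow(Add(-1, 0), 2), Mul(-91, f)) = Add(Pow(Add(-1, 0), 2), Mul(-91, Rational(-4, 11))) = Add(Pow(-1, 2), Rational(364, 11)) = Add(1, Rational(364, 11)) = Rational(375, 11)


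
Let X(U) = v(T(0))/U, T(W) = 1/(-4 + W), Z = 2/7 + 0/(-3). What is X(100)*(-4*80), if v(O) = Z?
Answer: -32/35 ≈ -0.91429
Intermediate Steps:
Z = 2/7 (Z = 2*(1/7) + 0*(-1/3) = 2/7 + 0 = 2/7 ≈ 0.28571)
v(O) = 2/7
X(U) = 2/(7*U)
X(100)*(-4*80) = ((2/7)/100)*(-4*80) = ((2/7)*(1/100))*(-320) = (1/350)*(-320) = -32/35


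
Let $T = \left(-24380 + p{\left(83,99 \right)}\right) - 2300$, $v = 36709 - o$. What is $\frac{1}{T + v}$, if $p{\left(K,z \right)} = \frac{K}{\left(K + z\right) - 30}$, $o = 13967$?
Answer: $- \frac{152}{598493} \approx -0.00025397$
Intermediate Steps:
$v = 22742$ ($v = 36709 - 13967 = 22742$)
$p{\left(K,z \right)} = \frac{K}{-30 + K + z}$
$T = - \frac{4055277}{152}$ ($T = \left(-24380 + \frac{83}{-30 + 83 + 99}\right) - 2300 = \left(-24380 + \frac{83}{152}\right) - 2300 = - \frac{3705677}{152} - 2300 = - \frac{4055277}{152} \approx -26679.0$)
$\frac{1}{T + v} = \frac{1}{- \frac{4055277}{152} + 22742} = \frac{1}{- \frac{598493}{152}} = - \frac{152}{598493}$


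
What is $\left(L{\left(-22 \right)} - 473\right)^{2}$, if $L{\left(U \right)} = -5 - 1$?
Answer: $229441$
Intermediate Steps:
$L{\left(U \right)} = -6$ ($L{\left(U \right)} = -5 - 1 = -6$)
$\left(L{\left(-22 \right)} - 473\right)^{2} = \left(-6 - 473\right)^{2} = \left(-479\right)^{2} = 229441$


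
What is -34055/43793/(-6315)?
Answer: 6811/55310559 ≈ 0.00012314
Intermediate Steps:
-34055/43793/(-6315) = -34055*1/43793*(-1/6315) = -34055/43793*(-1/6315) = 6811/55310559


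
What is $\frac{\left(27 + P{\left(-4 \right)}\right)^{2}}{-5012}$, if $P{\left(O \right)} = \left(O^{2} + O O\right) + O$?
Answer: $- \frac{3025}{5012} \approx -0.60355$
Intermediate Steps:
$P{\left(O \right)} = O + 2 O^{2}$ ($P{\left(O \right)} = \left(O^{2} + O^{2}\right) + O = 2 O^{2} + O = O + 2 O^{2}$)
$\frac{\left(27 + P{\left(-4 \right)}\right)^{2}}{-5012} = \frac{\left(27 - 4 \left(1 + 2 \left(-4\right)\right)\right)^{2}}{-5012} = \left(27 - 4 \left(1 - 8\right)\right)^{2} \left(- \frac{1}{5012}\right) = \left(27 - -28\right)^{2} \left(- \frac{1}{5012}\right) = \left(27 + 28\right)^{2} \left(- \frac{1}{5012}\right) = 55^{2} \left(- \frac{1}{5012}\right) = 3025 \left(- \frac{1}{5012}\right) = - \frac{3025}{5012}$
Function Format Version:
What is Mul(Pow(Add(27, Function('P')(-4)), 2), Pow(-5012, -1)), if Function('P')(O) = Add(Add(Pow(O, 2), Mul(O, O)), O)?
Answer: Rational(-3025, 5012) ≈ -0.60355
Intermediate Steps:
Function('P')(O) = Add(O, Mul(2, Pow(O, 2))) (Function('P')(O) = Add(Add(Pow(O, 2), Pow(O, 2)), O) = Add(Mul(2, Pow(O, 2)), O) = Add(O, Mul(2, Pow(O, 2))))
Mul(Pow(Add(27, Function('P')(-4)), 2), Pow(-5012, -1)) = Mul(Pow(Add(27, Mul(-4, Add(1, Mul(2, -4)))), 2), Pow(-5012, -1)) = Mul(Pow(Add(27, Mul(-4, Add(1, -8))), 2), Rational(-1, 5012)) = Mul(Pow(Add(27, Mul(-4, -7)), 2), Rational(-1, 5012)) = Mul(Pow(Add(27, 28), 2), Rational(-1, 5012)) = Mul(Pow(55, 2), Rational(-1, 5012)) = Mul(3025, Rational(-1, 5012)) = Rational(-3025, 5012)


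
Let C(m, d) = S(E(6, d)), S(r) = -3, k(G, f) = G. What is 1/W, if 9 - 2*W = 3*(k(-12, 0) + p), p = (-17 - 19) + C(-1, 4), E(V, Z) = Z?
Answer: 1/81 ≈ 0.012346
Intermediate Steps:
C(m, d) = -3
p = -39 (p = (-17 - 19) - 3 = -36 - 3 = -39)
W = 81 (W = 9/2 - 3*(-12 - 39)/2 = 9/2 - 3*(-51)/2 = 9/2 - ½*(-153) = 9/2 + 153/2 = 81)
1/W = 1/81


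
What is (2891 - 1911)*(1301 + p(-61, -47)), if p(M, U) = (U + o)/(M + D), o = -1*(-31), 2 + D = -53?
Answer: 36978340/29 ≈ 1.2751e+6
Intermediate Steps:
D = -55 (D = -2 - 53 = -55)
o = 31
p(M, U) = (31 + U)/(-55 + M) (p(M, U) = (U + 31)/(M - 55) = (31 + U)/(-55 + M))
(2891 - 1911)*(1301 + p(-61, -47)) = (2891 - 1911)*(1301 + (31 - 47)/(-55 - 61)) = 980*(1301 - 16/(-116)) = 980*(1301 - 1/116*(-16)) = 980*(1301 + 4/29) = 980*(37733/29) = 36978340/29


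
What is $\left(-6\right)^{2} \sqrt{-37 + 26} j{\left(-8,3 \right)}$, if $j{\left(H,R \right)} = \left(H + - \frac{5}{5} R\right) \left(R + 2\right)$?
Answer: $- 1980 i \sqrt{11} \approx - 6566.9 i$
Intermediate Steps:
$j{\left(H,R \right)} = \left(2 + R\right) \left(H - R\right)$ ($j{\left(H,R \right)} = \left(H + \left(-5\right) \frac{1}{5} R\right) \left(2 + R\right) = \left(H - R\right) \left(2 + R\right) = \left(2 + R\right) \left(H - R\right)$)
$\left(-6\right)^{2} \sqrt{-37 + 26} j{\left(-8,3 \right)} = \left(-6\right)^{2} \sqrt{-37 + 26} \left(- 3^{2} - 6 + 2 \left(-8\right) - 24\right) = 36 \sqrt{-11} \left(\left(-1\right) 9 - 6 - 16 - 24\right) = 36 i \sqrt{11} \left(-9 - 6 - 16 - 24\right) = 36 i \sqrt{11} \left(-55\right) = - 1980 i \sqrt{11}$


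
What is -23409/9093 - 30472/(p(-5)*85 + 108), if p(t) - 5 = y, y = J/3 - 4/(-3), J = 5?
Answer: -24627349/597107 ≈ -41.244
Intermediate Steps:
y = 3 (y = 5/3 - 4/(-3) = 5*(1/3) - 4*(-1/3) = 5/3 + 4/3 = 3)
p(t) = 8 (p(t) = 5 + 3 = 8)
-23409/9093 - 30472/(p(-5)*85 + 108) = -23409/9093 - 30472/(8*85 + 108) = -23409*1/9093 - 30472/(680 + 108) = -7803/3031 - 30472/788 = -7803/3031 - 30472*1/788 = -7803/3031 - 7618/197 = -24627349/597107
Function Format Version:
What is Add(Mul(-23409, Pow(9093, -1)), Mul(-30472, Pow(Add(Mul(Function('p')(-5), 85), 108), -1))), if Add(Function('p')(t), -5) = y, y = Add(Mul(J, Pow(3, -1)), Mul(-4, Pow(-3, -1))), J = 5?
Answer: Rational(-24627349, 597107) ≈ -41.244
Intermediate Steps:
y = 3 (y = Add(Mul(5, Pow(3, -1)), Mul(-4, Pow(-3, -1))) = Add(Mul(5, Rational(1, 3)), Mul(-4, Rational(-1, 3))) = Add(Rational(5, 3), Rational(4, 3)) = 3)
Function('p')(t) = 8 (Function('p')(t) = Add(5, 3) = 8)
Add(Mul(-23409, Pow(9093, -1)), Mul(-30472, Pow(Add(Mul(Function('p')(-5), 85), 108), -1))) = Add(Mul(-23409, Pow(9093, -1)), Mul(-30472, Pow(Add(Mul(8, 85), 108), -1))) = Add(Mul(-23409, Rational(1, 9093)), Mul(-30472, Pow(Add(680, 108), -1))) = Add(Rational(-7803, 3031), Mul(-30472, Pow(788, -1))) = Add(Rational(-7803, 3031), Mul(-30472, Rational(1, 788))) = Add(Rational(-7803, 3031), Rational(-7618, 197)) = Rational(-24627349, 597107)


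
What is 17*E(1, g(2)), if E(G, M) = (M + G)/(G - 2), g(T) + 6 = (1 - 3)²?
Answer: 17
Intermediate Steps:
g(T) = -2 (g(T) = -6 + (1 - 3)² = -6 + (-2)² = -6 + 4 = -2)
E(G, M) = (G + M)/(-2 + G)
17*E(1, g(2)) = 17*((1 - 2)/(-2 + 1)) = 17*(-1/(-1)) = 17*(-1*(-1)) = 17*1 = 17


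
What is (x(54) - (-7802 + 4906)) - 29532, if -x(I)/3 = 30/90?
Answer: -26637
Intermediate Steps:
x(I) = -1 (x(I) = -90/90 = -3*1/3 = -1)
(x(54) - (-7802 + 4906)) - 29532 = (-1 - (-7802 + 4906)) - 29532 = (-1 - 1*(-2896)) - 29532 = (-1 + 2896) - 29532 = 2895 - 29532 = -26637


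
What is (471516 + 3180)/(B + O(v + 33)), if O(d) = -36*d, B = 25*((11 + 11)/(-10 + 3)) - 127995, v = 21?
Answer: -3322872/910123 ≈ -3.6510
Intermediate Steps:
B = -896515/7 (B = 25*(22/(-7)) - 127995 = 25*(22*(-1/7)) - 127995 = 25*(-22/7) - 127995 = -550/7 - 127995 = -896515/7 ≈ -1.2807e+5)
(471516 + 3180)/(B + O(v + 33)) = (471516 + 3180)/(-896515/7 - 36*(21 + 33)) = 474696/(-896515/7 - 36*54) = 474696/(-896515/7 - 1944) = 474696/(-910123/7) = 474696*(-7/910123) = -3322872/910123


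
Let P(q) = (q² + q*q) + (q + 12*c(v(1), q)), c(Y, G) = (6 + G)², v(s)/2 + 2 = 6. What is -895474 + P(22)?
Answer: -885076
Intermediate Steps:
v(s) = 8 (v(s) = -4 + 2*6 = -4 + 12 = 8)
P(q) = q + 2*q² + 12*(6 + q)² (P(q) = (q² + q*q) + (q + 12*(6 + q)²) = (q² + q²) + (q + 12*(6 + q)²) = 2*q² + (q + 12*(6 + q)²) = q + 2*q² + 12*(6 + q)²)
-895474 + P(22) = -895474 + (432 + 14*22² + 145*22) = -895474 + (432 + 14*484 + 3190) = -895474 + (432 + 6776 + 3190) = -895474 + 10398 = -885076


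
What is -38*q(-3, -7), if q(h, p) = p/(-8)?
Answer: -133/4 ≈ -33.250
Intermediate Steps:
q(h, p) = -p/8 (q(h, p) = p*(-1/8) = -p/8)
-38*q(-3, -7) = -(-19)*(-7)/4 = -38*7/8 = -133/4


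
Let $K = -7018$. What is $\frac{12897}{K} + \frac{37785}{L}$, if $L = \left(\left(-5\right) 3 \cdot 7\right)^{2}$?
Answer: $\frac{8199047}{5158230} \approx 1.5895$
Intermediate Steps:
$L = 11025$ ($L = \left(\left(-15\right) 7\right)^{2} = \left(-105\right)^{2} = 11025$)
$\frac{12897}{K} + \frac{37785}{L} = \frac{12897}{-7018} + \frac{37785}{11025} = 12897 \left(- \frac{1}{7018}\right) + 37785 \cdot \frac{1}{11025} = - \frac{12897}{7018} + \frac{2519}{735} = \frac{8199047}{5158230}$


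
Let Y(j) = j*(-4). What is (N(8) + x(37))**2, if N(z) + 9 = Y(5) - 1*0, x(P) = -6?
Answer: 1225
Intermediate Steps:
Y(j) = -4*j
N(z) = -29 (N(z) = -9 + (-4*5 - 1*0) = -9 + (-20 + 0) = -9 - 20 = -29)
(N(8) + x(37))**2 = (-29 - 6)**2 = (-35)**2 = 1225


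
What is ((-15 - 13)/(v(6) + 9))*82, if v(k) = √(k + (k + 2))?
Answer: -20664/67 + 2296*√14/67 ≈ -180.20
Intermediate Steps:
v(k) = √(2 + 2*k) (v(k) = √(k + (2 + k)) = √(2 + 2*k))
((-15 - 13)/(v(6) + 9))*82 = ((-15 - 13)/(√(2 + 2*6) + 9))*82 = -28/(√(2 + 12) + 9)*82 = -28/(√14 + 9)*82 = -28/(9 + √14)*82 = -2296/(9 + √14)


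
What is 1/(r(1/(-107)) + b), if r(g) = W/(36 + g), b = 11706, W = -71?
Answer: 3851/45072209 ≈ 8.5441e-5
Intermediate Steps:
r(g) = -71/(36 + g)
1/(r(1/(-107)) + b) = 1/(-71/(36 + 1/(-107)) + 11706) = 1/(-71/(36 - 1/107) + 11706) = 1/(-71/3851/107 + 11706) = 1/(-71*107/3851 + 11706) = 1/(-7597/3851 + 11706) = 1/(45072209/3851) = 3851/45072209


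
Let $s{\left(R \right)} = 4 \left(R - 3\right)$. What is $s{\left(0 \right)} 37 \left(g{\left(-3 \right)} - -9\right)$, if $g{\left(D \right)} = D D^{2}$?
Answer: $7992$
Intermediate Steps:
$s{\left(R \right)} = -12 + 4 R$ ($s{\left(R \right)} = 4 \left(-3 + R\right) = -12 + 4 R$)
$g{\left(D \right)} = D^{3}$
$s{\left(0 \right)} 37 \left(g{\left(-3 \right)} - -9\right) = \left(-12 + 4 \cdot 0\right) 37 \left(\left(-3\right)^{3} - -9\right) = \left(-12 + 0\right) 37 \left(-27 + 9\right) = \left(-12\right) 37 \left(-18\right) = \left(-444\right) \left(-18\right) = 7992$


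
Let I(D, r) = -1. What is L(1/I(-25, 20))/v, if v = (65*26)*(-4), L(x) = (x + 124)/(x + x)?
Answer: 123/13520 ≈ 0.0090976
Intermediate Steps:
L(x) = (124 + x)/(2*x) (L(x) = (124 + x)/((2*x)) = (124 + x)*(1/(2*x)) = (124 + x)/(2*x))
v = -6760 (v = 1690*(-4) = -6760)
L(1/I(-25, 20))/v = ((124 + 1/(-1))/(2*(1/(-1))))/(-6760) = ((1/2)*(124 - 1)/(-1))*(-1/6760) = ((1/2)*(-1)*123)*(-1/6760) = -123/2*(-1/6760) = 123/13520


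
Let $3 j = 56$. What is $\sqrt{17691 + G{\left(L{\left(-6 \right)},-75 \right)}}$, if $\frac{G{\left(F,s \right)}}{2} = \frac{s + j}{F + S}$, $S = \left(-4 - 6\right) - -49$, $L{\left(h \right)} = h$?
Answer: $\frac{\sqrt{19261781}}{33} \approx 132.99$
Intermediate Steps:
$j = \frac{56}{3}$ ($j = \frac{1}{3} \cdot 56 = \frac{56}{3} \approx 18.667$)
$S = 39$ ($S = \left(-4 - 6\right) + 49 = -10 + 49 = 39$)
$G{\left(F,s \right)} = \frac{2 \left(\frac{56}{3} + s\right)}{39 + F}$ ($G{\left(F,s \right)} = 2 \frac{s + \frac{56}{3}}{F + 39} = 2 \frac{\frac{56}{3} + s}{39 + F} = \frac{2 \left(\frac{56}{3} + s\right)}{39 + F}$)
$\sqrt{17691 + G{\left(L{\left(-6 \right)},-75 \right)}} = \sqrt{17691 + \frac{2 \left(56 + 3 \left(-75\right)\right)}{3 \left(39 - 6\right)}} = \sqrt{17691 + \frac{2 \left(56 - 225\right)}{3 \cdot 33}} = \sqrt{17691 + \frac{2}{3} \cdot \frac{1}{33} \left(-169\right)} = \sqrt{17691 - \frac{338}{99}} = \sqrt{\frac{1751071}{99}} = \frac{\sqrt{19261781}}{33}$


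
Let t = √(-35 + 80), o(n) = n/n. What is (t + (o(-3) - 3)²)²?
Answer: 61 + 24*√5 ≈ 114.67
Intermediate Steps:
o(n) = 1
t = 3*√5 (t = √45 = 3*√5 ≈ 6.7082)
(t + (o(-3) - 3)²)² = (3*√5 + (1 - 3)²)² = (3*√5 + (-2)²)² = (3*√5 + 4)² = (4 + 3*√5)²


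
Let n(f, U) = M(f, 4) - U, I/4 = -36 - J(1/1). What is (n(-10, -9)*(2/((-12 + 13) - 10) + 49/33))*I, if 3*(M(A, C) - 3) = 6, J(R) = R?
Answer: -259000/99 ≈ -2616.2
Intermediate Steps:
M(A, C) = 5 (M(A, C) = 3 + (1/3)*6 = 3 + 2 = 5)
I = -148 (I = 4*(-36 - 1/1) = 4*(-36 - 1*1) = 4*(-36 - 1) = 4*(-37) = -148)
n(f, U) = 5 - U
(n(-10, -9)*(2/((-12 + 13) - 10) + 49/33))*I = ((5 - 1*(-9))*(2/((-12 + 13) - 10) + 49/33))*(-148) = ((5 + 9)*(2/(1 - 10) + 49*(1/33)))*(-148) = (14*(2/(-9) + 49/33))*(-148) = (14*(2*(-1/9) + 49/33))*(-148) = (14*(-2/9 + 49/33))*(-148) = (14*(125/99))*(-148) = (1750/99)*(-148) = -259000/99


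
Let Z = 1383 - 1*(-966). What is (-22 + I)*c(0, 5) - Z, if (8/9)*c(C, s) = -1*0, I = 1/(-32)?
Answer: -2349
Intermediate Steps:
I = -1/32 ≈ -0.031250
c(C, s) = 0 (c(C, s) = 9*(-1*0)/8 = (9/8)*0 = 0)
Z = 2349 (Z = 1383 + 966 = 2349)
(-22 + I)*c(0, 5) - Z = (-22 - 1/32)*0 - 1*2349 = -705/32*0 - 2349 = 0 - 2349 = -2349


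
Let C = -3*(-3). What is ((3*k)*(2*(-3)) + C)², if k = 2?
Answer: 729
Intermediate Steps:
C = 9 (C = -1*(-9) = 9)
((3*k)*(2*(-3)) + C)² = ((3*2)*(2*(-3)) + 9)² = (6*(-6) + 9)² = (-36 + 9)² = (-27)² = 729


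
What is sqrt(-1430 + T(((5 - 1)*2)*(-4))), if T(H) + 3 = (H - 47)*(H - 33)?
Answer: sqrt(3702) ≈ 60.844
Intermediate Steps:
T(H) = -3 + (-47 + H)*(-33 + H) (T(H) = -3 + (H - 47)*(H - 33) = -3 + (-47 + H)*(-33 + H))
sqrt(-1430 + T(((5 - 1)*2)*(-4))) = sqrt(-1430 + (1548 + (((5 - 1)*2)*(-4))**2 - 80*(5 - 1)*2*(-4))) = sqrt(-1430 + (1548 + ((4*2)*(-4))**2 - 80*4*2*(-4))) = sqrt(-1430 + (1548 + (8*(-4))**2 - 640*(-4))) = sqrt(-1430 + (1548 + (-32)**2 - 80*(-32))) = sqrt(-1430 + (1548 + 1024 + 2560)) = sqrt(-1430 + 5132) = sqrt(3702)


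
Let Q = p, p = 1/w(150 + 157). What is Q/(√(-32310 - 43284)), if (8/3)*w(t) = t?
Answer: -4*I*√75594/34811037 ≈ -3.1593e-5*I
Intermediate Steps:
w(t) = 3*t/8
p = 8/921 (p = 1/(3*(150 + 157)/8) = 1/((3/8)*307) = 1/(921/8) = 8/921 ≈ 0.0086862)
Q = 8/921 ≈ 0.0086862
Q/(√(-32310 - 43284)) = 8/(921*(√(-32310 - 43284))) = 8/(921*(√(-75594))) = 8/(921*((I*√75594))) = 8*(-I*√75594/75594)/921 = -4*I*√75594/34811037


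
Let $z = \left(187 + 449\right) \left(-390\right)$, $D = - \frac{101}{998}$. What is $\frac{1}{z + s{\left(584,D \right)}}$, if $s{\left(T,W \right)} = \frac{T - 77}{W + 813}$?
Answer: $- \frac{811273}{201227648934} \approx -4.0316 \cdot 10^{-6}$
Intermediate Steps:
$D = - \frac{101}{998}$ ($D = \left(-101\right) \frac{1}{998} = - \frac{101}{998} \approx -0.1012$)
$z = -248040$ ($z = 636 \left(-390\right) = -248040$)
$s{\left(T,W \right)} = \frac{-77 + T}{813 + W}$
$\frac{1}{z + s{\left(584,D \right)}} = \frac{1}{-248040 + \frac{-77 + 584}{813 - \frac{101}{998}}} = \frac{1}{-248040 + \frac{1}{\frac{811273}{998}} \cdot 507} = \frac{1}{-248040 + \frac{998}{811273} \cdot 507} = \frac{1}{-248040 + \frac{505986}{811273}} = \frac{1}{- \frac{201227648934}{811273}} = - \frac{811273}{201227648934}$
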